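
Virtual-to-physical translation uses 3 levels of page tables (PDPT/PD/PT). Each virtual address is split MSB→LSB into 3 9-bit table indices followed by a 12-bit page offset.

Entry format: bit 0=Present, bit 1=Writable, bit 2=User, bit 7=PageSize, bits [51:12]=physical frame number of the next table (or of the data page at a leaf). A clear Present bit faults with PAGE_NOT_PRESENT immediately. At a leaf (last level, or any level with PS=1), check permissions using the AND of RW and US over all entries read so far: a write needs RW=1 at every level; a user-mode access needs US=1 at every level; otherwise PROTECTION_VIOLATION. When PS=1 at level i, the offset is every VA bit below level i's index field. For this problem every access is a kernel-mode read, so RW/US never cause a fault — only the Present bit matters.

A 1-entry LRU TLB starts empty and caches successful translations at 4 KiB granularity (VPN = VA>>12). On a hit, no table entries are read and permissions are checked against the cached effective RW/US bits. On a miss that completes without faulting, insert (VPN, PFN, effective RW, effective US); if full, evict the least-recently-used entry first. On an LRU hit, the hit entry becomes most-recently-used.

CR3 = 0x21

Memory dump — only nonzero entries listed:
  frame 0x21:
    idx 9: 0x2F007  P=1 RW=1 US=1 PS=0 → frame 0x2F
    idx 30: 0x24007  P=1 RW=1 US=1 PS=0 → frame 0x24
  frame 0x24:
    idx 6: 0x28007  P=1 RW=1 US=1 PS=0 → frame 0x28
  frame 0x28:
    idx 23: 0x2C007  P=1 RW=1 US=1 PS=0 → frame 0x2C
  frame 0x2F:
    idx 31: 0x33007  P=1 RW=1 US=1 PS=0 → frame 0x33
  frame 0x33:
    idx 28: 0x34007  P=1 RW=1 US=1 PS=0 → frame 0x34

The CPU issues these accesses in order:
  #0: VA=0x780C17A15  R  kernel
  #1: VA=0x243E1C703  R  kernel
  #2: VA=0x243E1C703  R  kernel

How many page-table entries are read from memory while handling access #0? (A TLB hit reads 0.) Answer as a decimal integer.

Walk each access:
#0 VA=0x780C17A15 (r,kernel):
  lvl0: tbl 0x21, slot 30 ⇒ 0x24007 (P1/RW1/US1/PS0)
  lvl1: tbl 0x24, slot 6 ⇒ 0x28007 (P1/RW1/US1/PS0)
  lvl2: tbl 0x28, slot 23 ⇒ 0x2C007 (P1/RW1/US1/PS0)
  ✓ 0x2CA15  — 3 lookups
#1 VA=0x243E1C703 (r,kernel):
  lvl0: tbl 0x21, slot 9 ⇒ 0x2F007 (P1/RW1/US1/PS0)
  lvl1: tbl 0x2F, slot 31 ⇒ 0x33007 (P1/RW1/US1/PS0)
  lvl2: tbl 0x33, slot 28 ⇒ 0x34007 (P1/RW1/US1/PS0)
  ✓ 0x34703  — 3 lookups
#2 VA=0x243E1C703 (r,kernel):
  TLB hit vpn=0x243E1C → PA=0x34703

Entries read for #0: 3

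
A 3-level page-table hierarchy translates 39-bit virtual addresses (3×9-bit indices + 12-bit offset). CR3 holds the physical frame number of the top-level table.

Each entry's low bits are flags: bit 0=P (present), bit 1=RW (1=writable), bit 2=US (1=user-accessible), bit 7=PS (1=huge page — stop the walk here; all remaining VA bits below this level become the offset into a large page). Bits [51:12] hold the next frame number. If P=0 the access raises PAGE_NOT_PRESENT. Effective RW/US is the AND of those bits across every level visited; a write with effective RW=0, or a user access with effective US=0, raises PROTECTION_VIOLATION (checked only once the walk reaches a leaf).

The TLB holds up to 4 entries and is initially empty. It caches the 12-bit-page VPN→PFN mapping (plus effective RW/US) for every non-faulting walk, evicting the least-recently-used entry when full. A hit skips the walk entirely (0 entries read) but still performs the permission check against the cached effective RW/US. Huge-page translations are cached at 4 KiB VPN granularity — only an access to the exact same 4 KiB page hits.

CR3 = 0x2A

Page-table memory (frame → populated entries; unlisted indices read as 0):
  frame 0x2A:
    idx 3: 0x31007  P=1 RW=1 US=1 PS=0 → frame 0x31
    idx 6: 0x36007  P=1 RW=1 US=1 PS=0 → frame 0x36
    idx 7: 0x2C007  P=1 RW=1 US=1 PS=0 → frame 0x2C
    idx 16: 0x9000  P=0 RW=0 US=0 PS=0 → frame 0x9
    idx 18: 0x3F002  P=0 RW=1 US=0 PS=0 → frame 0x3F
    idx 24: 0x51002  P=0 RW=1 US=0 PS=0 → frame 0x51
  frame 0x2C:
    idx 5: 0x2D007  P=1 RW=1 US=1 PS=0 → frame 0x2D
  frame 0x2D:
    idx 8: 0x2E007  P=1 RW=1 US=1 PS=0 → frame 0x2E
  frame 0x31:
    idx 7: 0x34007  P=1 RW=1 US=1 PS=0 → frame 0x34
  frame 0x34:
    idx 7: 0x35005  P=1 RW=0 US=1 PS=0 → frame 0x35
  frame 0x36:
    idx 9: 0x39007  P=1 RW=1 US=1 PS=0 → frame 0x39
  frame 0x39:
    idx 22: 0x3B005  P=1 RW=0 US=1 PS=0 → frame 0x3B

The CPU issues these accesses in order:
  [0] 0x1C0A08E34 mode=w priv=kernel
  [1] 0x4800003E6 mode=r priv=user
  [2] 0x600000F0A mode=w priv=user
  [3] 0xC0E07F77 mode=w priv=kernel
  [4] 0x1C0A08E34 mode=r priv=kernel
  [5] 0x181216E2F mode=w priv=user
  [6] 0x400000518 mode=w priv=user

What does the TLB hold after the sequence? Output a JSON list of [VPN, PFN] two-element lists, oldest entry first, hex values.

Per-access translation:
#0 VA=0x1C0A08E34 (w,kernel):
  L0: frame=0x2A idx=7 entry=0x2C007 [P=1 RW=1 US=1 PS=0]
  L1: frame=0x2C idx=5 entry=0x2D007 [P=1 RW=1 US=1 PS=0]
  L2: frame=0x2D idx=8 entry=0x2E007 [P=1 RW=1 US=1 PS=0]
  ✓ 0x2EE34  — 3 lookups
#1 VA=0x4800003E6 (r,user):
  L0: frame=0x2A idx=18 entry=0x3F002 [P=0 RW=1 US=0 PS=0]
  ⇒ fault: PAGE_NOT_PRESENT  — 1 lookups
#2 VA=0x600000F0A (w,user):
  L0: frame=0x2A idx=24 entry=0x51002 [P=0 RW=1 US=0 PS=0]
  ⇒ fault: PAGE_NOT_PRESENT  — 1 lookups
#3 VA=0xC0E07F77 (w,kernel):
  L0: frame=0x2A idx=3 entry=0x31007 [P=1 RW=1 US=1 PS=0]
  L1: frame=0x31 idx=7 entry=0x34007 [P=1 RW=1 US=1 PS=0]
  L2: frame=0x34 idx=7 entry=0x35005 [P=1 RW=0 US=1 PS=0]
  ⇒ fault: PROTECTION_VIOLATION  — 3 lookups
#4 VA=0x1C0A08E34 (r,kernel):
  TLB hit vpn=0x1C0A08 → PA=0x2EE34
#5 VA=0x181216E2F (w,user):
  L0: frame=0x2A idx=6 entry=0x36007 [P=1 RW=1 US=1 PS=0]
  L1: frame=0x36 idx=9 entry=0x39007 [P=1 RW=1 US=1 PS=0]
  L2: frame=0x39 idx=22 entry=0x3B005 [P=1 RW=0 US=1 PS=0]
  ⇒ fault: PROTECTION_VIOLATION  — 3 lookups
#6 VA=0x400000518 (w,user):
  L0: frame=0x2A idx=16 entry=0x9000 [P=0 RW=0 US=0 PS=0]
  ⇒ fault: PAGE_NOT_PRESENT  — 1 lookups

TLB: [["0x1C0A08", "0x2E"]]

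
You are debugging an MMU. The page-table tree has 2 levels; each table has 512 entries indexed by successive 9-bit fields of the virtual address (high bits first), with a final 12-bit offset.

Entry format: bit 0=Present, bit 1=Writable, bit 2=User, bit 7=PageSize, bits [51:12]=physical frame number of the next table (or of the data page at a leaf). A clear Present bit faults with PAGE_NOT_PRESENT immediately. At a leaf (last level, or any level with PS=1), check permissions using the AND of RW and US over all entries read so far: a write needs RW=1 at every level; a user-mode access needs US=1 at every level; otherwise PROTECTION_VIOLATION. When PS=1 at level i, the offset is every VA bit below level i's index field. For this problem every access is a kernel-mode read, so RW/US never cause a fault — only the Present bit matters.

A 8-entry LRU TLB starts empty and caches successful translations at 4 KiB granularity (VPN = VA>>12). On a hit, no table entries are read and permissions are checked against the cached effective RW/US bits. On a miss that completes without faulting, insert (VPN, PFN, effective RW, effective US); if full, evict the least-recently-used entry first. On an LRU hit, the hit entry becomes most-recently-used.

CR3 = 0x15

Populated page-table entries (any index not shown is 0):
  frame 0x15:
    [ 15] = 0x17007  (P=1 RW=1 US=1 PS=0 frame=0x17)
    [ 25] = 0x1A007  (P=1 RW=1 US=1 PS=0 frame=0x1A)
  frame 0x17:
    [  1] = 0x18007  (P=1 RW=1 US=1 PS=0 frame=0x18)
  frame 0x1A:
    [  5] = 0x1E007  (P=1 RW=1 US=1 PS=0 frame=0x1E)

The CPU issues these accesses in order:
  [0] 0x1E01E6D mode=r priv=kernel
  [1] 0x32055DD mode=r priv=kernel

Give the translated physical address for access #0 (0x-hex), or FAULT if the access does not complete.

Walk each access:
#0 VA=0x1E01E6D (r,kernel):
  L0 @0x15[15] → 0x17007  P=1,RW=1,US=1,PS=0
  L1 @0x17[1] → 0x18007  P=1,RW=1,US=1,PS=0
  ✓ 0x18E6D  — 2 lookups
#1 VA=0x32055DD (r,kernel):
  L0 @0x15[25] → 0x1A007  P=1,RW=1,US=1,PS=0
  L1 @0x1A[5] → 0x1E007  P=1,RW=1,US=1,PS=0
  ✓ 0x1E5DD  — 2 lookups

Access #0 PA: 0x18E6D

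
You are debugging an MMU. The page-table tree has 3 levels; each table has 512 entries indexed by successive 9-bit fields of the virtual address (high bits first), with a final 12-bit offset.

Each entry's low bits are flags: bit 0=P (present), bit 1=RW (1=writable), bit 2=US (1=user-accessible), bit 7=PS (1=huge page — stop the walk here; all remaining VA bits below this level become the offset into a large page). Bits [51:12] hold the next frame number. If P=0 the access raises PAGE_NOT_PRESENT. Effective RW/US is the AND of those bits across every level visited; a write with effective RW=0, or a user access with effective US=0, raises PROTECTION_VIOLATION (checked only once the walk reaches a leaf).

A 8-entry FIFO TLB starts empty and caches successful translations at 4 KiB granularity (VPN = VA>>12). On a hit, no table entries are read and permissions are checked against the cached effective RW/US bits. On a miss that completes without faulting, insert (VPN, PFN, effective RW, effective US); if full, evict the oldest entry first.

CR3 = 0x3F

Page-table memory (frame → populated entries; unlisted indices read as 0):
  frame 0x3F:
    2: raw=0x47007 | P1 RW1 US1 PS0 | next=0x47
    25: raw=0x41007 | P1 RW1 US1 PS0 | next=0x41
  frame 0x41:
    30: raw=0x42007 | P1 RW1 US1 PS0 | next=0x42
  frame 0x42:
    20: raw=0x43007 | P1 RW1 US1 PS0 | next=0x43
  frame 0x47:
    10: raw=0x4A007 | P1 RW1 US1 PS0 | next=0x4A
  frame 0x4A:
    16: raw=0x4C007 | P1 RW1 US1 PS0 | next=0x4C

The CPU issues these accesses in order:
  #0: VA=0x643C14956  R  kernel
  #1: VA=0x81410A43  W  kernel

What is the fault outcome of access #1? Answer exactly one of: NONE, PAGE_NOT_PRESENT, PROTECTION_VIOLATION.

Trace:
#0 VA=0x643C14956 (r,kernel):
  lvl0: tbl 0x3F, slot 25 ⇒ 0x41007 (P1/RW1/US1/PS0)
  lvl1: tbl 0x41, slot 30 ⇒ 0x42007 (P1/RW1/US1/PS0)
  lvl2: tbl 0x42, slot 20 ⇒ 0x43007 (P1/RW1/US1/PS0)
  ✓ 0x43956  — 3 lookups
#1 VA=0x81410A43 (w,kernel):
  lvl0: tbl 0x3F, slot 2 ⇒ 0x47007 (P1/RW1/US1/PS0)
  lvl1: tbl 0x47, slot 10 ⇒ 0x4A007 (P1/RW1/US1/PS0)
  lvl2: tbl 0x4A, slot 16 ⇒ 0x4C007 (P1/RW1/US1/PS0)
  ✓ 0x4CA43  — 3 lookups

Access #1 fault: NONE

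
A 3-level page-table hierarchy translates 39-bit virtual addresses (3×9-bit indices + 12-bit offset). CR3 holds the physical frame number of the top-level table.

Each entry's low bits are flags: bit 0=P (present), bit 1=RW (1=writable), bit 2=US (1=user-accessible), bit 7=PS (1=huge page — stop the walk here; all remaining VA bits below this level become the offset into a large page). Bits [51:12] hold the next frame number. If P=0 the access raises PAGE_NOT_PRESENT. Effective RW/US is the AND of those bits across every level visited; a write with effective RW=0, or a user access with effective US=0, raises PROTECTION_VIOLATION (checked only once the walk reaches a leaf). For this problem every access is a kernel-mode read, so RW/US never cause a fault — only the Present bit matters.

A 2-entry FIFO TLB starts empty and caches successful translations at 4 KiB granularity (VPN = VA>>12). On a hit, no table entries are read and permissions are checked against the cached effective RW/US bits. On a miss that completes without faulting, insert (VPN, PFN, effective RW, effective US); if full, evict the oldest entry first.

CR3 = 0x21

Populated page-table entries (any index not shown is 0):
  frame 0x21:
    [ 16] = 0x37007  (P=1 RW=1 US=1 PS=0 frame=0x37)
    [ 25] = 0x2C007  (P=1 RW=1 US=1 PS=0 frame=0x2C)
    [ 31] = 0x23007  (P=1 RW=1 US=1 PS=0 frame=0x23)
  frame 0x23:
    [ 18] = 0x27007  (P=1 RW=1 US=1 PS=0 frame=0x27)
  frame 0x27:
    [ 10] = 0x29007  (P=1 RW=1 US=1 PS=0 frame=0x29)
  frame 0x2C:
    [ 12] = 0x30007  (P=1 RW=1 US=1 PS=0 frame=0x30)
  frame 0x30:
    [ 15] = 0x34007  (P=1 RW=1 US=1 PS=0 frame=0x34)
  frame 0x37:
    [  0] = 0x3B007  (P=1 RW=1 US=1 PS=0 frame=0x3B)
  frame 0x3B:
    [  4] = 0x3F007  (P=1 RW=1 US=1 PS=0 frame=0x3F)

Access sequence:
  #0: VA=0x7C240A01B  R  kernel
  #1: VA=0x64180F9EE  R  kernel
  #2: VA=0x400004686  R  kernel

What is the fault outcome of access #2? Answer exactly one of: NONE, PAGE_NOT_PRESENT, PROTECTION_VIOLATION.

Walk each access:
#0 VA=0x7C240A01B (r,kernel):
  [0] read 0x21 idx=31: raw=0x23007 flags P=1 W=1 U=1 S=0
  [1] read 0x23 idx=18: raw=0x27007 flags P=1 W=1 U=1 S=0
  [2] read 0x27 idx=10: raw=0x29007 flags P=1 W=1 U=1 S=0
  → PA=0x2901B  (3 entries read)
#1 VA=0x64180F9EE (r,kernel):
  [0] read 0x21 idx=25: raw=0x2C007 flags P=1 W=1 U=1 S=0
  [1] read 0x2C idx=12: raw=0x30007 flags P=1 W=1 U=1 S=0
  [2] read 0x30 idx=15: raw=0x34007 flags P=1 W=1 U=1 S=0
  → PA=0x349EE  (3 entries read)
#2 VA=0x400004686 (r,kernel):
  [0] read 0x21 idx=16: raw=0x37007 flags P=1 W=1 U=1 S=0
  [1] read 0x37 idx=0: raw=0x3B007 flags P=1 W=1 U=1 S=0
  [2] read 0x3B idx=4: raw=0x3F007 flags P=1 W=1 U=1 S=0
  → PA=0x3F686  (3 entries read)

Access #2 fault: NONE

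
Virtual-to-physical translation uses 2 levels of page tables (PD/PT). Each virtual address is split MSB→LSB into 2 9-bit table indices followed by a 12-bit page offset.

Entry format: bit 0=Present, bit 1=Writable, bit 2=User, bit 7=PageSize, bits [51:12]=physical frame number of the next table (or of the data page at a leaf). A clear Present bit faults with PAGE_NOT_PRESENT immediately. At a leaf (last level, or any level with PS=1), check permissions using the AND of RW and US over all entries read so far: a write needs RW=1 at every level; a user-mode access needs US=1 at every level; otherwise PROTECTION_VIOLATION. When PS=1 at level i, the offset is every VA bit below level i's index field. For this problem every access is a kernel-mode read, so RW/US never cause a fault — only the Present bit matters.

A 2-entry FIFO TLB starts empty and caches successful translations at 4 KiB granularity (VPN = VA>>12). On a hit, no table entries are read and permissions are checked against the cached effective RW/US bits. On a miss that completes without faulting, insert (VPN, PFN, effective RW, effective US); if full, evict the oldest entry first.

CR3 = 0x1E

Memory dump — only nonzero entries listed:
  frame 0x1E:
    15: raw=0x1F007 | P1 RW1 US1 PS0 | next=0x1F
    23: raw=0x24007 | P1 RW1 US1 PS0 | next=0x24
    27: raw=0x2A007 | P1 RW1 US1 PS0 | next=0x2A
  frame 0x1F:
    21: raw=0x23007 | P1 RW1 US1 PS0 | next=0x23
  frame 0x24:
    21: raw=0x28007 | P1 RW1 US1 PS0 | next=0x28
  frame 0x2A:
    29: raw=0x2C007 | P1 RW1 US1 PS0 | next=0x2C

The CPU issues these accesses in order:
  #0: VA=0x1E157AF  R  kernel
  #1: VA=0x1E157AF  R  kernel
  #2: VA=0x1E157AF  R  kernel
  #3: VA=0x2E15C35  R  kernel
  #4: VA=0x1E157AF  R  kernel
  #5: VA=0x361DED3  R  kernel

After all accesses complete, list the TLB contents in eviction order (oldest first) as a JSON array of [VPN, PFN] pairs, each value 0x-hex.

Trace:
#0 VA=0x1E157AF (r,kernel):
  L0 @0x1E[15] → 0x1F007  P=1,RW=1,US=1,PS=0
  L1 @0x1F[21] → 0x23007  P=1,RW=1,US=1,PS=0
  → PA=0x237AF  (2 entries read)
#1 VA=0x1E157AF (r,kernel):
  TLB hit vpn=0x1E15 → PA=0x237AF
#2 VA=0x1E157AF (r,kernel):
  TLB hit vpn=0x1E15 → PA=0x237AF
#3 VA=0x2E15C35 (r,kernel):
  L0 @0x1E[23] → 0x24007  P=1,RW=1,US=1,PS=0
  L1 @0x24[21] → 0x28007  P=1,RW=1,US=1,PS=0
  → PA=0x28C35  (2 entries read)
#4 VA=0x1E157AF (r,kernel):
  TLB hit vpn=0x1E15 → PA=0x237AF
#5 VA=0x361DED3 (r,kernel):
  L0 @0x1E[27] → 0x2A007  P=1,RW=1,US=1,PS=0
  L1 @0x2A[29] → 0x2C007  P=1,RW=1,US=1,PS=0
  → PA=0x2CED3  (2 entries read)

TLB: [["0x2E15", "0x28"], ["0x361D", "0x2C"]]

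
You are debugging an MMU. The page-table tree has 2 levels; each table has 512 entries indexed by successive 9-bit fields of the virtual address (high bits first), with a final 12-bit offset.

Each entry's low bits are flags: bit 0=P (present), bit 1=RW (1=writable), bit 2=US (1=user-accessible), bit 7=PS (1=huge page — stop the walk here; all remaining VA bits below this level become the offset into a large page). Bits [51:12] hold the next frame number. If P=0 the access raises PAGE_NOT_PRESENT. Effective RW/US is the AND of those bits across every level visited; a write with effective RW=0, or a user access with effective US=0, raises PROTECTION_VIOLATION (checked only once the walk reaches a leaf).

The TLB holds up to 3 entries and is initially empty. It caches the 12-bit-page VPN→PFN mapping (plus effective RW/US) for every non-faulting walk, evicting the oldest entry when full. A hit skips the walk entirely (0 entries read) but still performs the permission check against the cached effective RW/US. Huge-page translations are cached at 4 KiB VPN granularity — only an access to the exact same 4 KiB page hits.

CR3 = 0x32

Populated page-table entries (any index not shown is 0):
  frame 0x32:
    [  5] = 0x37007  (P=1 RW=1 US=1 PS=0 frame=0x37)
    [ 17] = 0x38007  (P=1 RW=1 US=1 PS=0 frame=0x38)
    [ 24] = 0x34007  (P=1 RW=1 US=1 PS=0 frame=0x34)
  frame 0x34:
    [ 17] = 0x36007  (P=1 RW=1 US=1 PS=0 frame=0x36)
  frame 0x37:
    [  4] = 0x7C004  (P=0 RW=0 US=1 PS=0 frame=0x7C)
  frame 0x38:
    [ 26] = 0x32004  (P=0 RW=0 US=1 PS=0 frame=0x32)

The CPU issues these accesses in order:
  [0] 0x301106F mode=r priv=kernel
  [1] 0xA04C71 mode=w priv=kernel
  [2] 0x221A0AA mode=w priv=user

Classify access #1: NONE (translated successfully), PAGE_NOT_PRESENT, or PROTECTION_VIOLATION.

Per-access translation:
#0 VA=0x301106F (r,kernel):
  L0 @0x32[24] → 0x34007  P=1,RW=1,US=1,PS=0
  L1 @0x34[17] → 0x36007  P=1,RW=1,US=1,PS=0
  ✓ 0x3606F  — 2 lookups
#1 VA=0xA04C71 (w,kernel):
  L0 @0x32[5] → 0x37007  P=1,RW=1,US=1,PS=0
  L1 @0x37[4] → 0x7C004  P=0,RW=0,US=1,PS=0
  → PAGE_NOT_PRESENT  (2 entries read)
#2 VA=0x221A0AA (w,user):
  L0 @0x32[17] → 0x38007  P=1,RW=1,US=1,PS=0
  L1 @0x38[26] → 0x32004  P=0,RW=0,US=1,PS=0
  → PAGE_NOT_PRESENT  (2 entries read)

Access #1 fault: PAGE_NOT_PRESENT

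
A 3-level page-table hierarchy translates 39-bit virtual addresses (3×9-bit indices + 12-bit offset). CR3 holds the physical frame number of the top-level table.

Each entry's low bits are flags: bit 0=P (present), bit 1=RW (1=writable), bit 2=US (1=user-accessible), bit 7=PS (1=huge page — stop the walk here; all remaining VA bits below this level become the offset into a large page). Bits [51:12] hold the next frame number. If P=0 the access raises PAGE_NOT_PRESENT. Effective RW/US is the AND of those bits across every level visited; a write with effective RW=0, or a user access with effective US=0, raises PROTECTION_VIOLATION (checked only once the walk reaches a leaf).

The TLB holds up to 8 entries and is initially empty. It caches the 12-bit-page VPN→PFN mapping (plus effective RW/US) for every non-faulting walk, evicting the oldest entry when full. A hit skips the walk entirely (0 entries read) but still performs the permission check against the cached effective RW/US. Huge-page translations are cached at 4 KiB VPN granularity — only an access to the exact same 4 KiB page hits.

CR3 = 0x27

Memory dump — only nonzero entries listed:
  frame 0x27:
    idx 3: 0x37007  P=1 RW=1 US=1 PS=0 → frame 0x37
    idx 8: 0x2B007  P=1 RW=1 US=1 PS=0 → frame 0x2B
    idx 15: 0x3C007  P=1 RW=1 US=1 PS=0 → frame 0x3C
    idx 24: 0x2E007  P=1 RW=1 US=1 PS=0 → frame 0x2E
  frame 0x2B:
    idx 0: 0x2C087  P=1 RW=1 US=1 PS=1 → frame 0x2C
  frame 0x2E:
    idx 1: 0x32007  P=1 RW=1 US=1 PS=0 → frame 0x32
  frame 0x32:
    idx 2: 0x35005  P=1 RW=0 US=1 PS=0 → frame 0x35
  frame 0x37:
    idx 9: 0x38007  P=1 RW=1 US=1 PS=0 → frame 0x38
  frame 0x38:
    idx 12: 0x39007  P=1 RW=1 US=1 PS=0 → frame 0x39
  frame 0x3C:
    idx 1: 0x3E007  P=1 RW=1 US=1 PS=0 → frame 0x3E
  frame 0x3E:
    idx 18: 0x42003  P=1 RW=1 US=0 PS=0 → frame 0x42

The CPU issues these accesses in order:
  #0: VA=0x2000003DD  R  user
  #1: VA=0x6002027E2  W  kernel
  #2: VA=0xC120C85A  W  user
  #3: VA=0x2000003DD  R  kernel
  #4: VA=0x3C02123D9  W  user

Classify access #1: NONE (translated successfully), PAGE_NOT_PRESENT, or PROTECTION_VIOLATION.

Trace:
#0 VA=0x2000003DD (r,user):
  L0 @0x27[8] → 0x2B007  P=1,RW=1,US=1,PS=0
  L1 @0x2B[0] → 0x2C087  P=1,RW=1,US=1,PS=1
  ✓ 0x2C3DD (huge @L1)  — 2 lookups
#1 VA=0x6002027E2 (w,kernel):
  L0 @0x27[24] → 0x2E007  P=1,RW=1,US=1,PS=0
  L1 @0x2E[1] → 0x32007  P=1,RW=1,US=1,PS=0
  L2 @0x32[2] → 0x35005  P=1,RW=0,US=1,PS=0
  ✗ PROTECTION_VIOLATION  [3 reads]
#2 VA=0xC120C85A (w,user):
  L0 @0x27[3] → 0x37007  P=1,RW=1,US=1,PS=0
  L1 @0x37[9] → 0x38007  P=1,RW=1,US=1,PS=0
  L2 @0x38[12] → 0x39007  P=1,RW=1,US=1,PS=0
  ✓ 0x3985A  — 3 lookups
#3 VA=0x2000003DD (r,kernel):
  TLB hit vpn=0x200000 → PA=0x2C3DD
#4 VA=0x3C02123D9 (w,user):
  L0 @0x27[15] → 0x3C007  P=1,RW=1,US=1,PS=0
  L1 @0x3C[1] → 0x3E007  P=1,RW=1,US=1,PS=0
  L2 @0x3E[18] → 0x42003  P=1,RW=1,US=0,PS=0
  ✗ PROTECTION_VIOLATION  [3 reads]

Access #1 fault: PROTECTION_VIOLATION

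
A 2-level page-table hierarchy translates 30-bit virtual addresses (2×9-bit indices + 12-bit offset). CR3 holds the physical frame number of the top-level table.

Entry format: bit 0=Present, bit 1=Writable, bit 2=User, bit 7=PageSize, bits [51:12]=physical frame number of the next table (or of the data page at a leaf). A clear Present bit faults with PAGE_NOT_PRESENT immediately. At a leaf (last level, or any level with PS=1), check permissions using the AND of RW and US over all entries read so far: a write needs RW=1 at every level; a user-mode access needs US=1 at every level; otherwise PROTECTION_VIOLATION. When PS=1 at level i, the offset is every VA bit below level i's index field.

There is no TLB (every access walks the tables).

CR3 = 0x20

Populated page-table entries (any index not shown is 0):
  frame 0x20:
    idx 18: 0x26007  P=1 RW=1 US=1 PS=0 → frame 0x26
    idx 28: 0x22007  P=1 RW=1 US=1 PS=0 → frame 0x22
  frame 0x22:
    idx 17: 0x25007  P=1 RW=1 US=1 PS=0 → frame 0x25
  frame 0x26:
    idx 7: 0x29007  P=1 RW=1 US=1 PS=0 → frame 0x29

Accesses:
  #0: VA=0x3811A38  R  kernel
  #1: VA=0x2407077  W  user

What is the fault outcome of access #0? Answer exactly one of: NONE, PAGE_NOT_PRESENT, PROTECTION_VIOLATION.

Per-access translation:
#0 VA=0x3811A38 (r,kernel):
  L0 @0x20[28] → 0x22007  P=1,RW=1,US=1,PS=0
  L1 @0x22[17] → 0x25007  P=1,RW=1,US=1,PS=0
  ⇒ phys 0x25A38  [2 reads]
#1 VA=0x2407077 (w,user):
  L0 @0x20[18] → 0x26007  P=1,RW=1,US=1,PS=0
  L1 @0x26[7] → 0x29007  P=1,RW=1,US=1,PS=0
  ⇒ phys 0x29077  [2 reads]

Access #0 fault: NONE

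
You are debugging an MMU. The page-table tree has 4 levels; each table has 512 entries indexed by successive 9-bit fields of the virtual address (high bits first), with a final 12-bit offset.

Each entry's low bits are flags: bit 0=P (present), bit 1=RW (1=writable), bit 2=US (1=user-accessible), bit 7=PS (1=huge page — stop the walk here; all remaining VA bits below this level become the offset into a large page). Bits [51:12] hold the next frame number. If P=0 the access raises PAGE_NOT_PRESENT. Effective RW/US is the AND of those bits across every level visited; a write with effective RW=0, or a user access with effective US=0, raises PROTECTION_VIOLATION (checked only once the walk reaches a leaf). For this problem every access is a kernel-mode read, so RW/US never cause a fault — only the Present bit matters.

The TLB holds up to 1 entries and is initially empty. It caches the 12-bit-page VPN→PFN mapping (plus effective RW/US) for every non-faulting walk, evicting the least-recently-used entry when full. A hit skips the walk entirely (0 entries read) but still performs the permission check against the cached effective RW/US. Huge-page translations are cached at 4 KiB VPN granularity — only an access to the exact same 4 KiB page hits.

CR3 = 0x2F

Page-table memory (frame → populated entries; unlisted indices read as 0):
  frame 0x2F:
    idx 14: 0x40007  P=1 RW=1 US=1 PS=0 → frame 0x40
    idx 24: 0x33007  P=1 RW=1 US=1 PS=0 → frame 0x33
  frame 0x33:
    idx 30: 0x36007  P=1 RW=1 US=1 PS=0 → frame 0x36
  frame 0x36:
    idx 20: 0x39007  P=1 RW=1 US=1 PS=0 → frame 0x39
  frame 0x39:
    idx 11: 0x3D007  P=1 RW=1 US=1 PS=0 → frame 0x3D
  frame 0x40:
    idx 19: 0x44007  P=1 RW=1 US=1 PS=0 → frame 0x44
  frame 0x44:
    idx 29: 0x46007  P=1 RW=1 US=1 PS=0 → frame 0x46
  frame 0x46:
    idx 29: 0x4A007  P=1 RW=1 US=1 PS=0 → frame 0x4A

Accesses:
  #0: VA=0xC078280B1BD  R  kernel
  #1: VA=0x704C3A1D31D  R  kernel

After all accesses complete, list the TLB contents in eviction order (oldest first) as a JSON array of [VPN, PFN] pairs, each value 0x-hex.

Per-access translation:
#0 VA=0xC078280B1BD (r,kernel):
  [0] read 0x2F idx=24: raw=0x33007 flags P=1 W=1 U=1 S=0
  [1] read 0x33 idx=30: raw=0x36007 flags P=1 W=1 U=1 S=0
  [2] read 0x36 idx=20: raw=0x39007 flags P=1 W=1 U=1 S=0
  [3] read 0x39 idx=11: raw=0x3D007 flags P=1 W=1 U=1 S=0
  ⇒ phys 0x3D1BD  [4 reads]
#1 VA=0x704C3A1D31D (r,kernel):
  [0] read 0x2F idx=14: raw=0x40007 flags P=1 W=1 U=1 S=0
  [1] read 0x40 idx=19: raw=0x44007 flags P=1 W=1 U=1 S=0
  [2] read 0x44 idx=29: raw=0x46007 flags P=1 W=1 U=1 S=0
  [3] read 0x46 idx=29: raw=0x4A007 flags P=1 W=1 U=1 S=0
  ⇒ phys 0x4A31D  [4 reads]

TLB: [["0x704C3A1D", "0x4A"]]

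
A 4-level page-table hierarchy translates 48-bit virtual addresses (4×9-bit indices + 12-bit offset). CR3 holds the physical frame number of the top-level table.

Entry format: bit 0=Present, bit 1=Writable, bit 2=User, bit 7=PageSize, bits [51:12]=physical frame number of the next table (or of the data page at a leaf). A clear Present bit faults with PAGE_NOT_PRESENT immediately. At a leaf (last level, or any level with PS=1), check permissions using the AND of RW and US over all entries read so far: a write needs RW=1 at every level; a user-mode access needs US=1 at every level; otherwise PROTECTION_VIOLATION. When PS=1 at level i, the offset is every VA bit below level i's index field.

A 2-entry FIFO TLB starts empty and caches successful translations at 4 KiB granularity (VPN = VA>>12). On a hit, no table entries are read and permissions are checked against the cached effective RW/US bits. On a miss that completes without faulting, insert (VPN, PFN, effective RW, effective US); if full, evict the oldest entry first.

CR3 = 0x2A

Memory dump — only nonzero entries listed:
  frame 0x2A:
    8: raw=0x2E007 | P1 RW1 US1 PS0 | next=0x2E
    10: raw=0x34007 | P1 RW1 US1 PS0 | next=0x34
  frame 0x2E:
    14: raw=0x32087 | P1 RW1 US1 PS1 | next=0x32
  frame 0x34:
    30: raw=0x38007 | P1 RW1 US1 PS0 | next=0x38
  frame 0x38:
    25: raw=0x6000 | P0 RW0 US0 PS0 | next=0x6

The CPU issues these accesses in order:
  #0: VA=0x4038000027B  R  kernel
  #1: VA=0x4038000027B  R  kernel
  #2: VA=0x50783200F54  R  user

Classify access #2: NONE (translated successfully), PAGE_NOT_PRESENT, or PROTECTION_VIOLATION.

Trace:
#0 VA=0x4038000027B (r,kernel):
  L0: frame=0x2A idx=8 entry=0x2E007 [P=1 RW=1 US=1 PS=0]
  L1: frame=0x2E idx=14 entry=0x32087 [P=1 RW=1 US=1 PS=1]
  ⇒ phys 0x3227B (huge @L1)  [2 reads]
#1 VA=0x4038000027B (r,kernel):
  TLB hit vpn=0x40380000 → PA=0x3227B
#2 VA=0x50783200F54 (r,user):
  L0: frame=0x2A idx=10 entry=0x34007 [P=1 RW=1 US=1 PS=0]
  L1: frame=0x34 idx=30 entry=0x38007 [P=1 RW=1 US=1 PS=0]
  L2: frame=0x38 idx=25 entry=0x6000 [P=0 RW=0 US=0 PS=0]
  ⇒ fault: PAGE_NOT_PRESENT  — 3 lookups

Access #2 fault: PAGE_NOT_PRESENT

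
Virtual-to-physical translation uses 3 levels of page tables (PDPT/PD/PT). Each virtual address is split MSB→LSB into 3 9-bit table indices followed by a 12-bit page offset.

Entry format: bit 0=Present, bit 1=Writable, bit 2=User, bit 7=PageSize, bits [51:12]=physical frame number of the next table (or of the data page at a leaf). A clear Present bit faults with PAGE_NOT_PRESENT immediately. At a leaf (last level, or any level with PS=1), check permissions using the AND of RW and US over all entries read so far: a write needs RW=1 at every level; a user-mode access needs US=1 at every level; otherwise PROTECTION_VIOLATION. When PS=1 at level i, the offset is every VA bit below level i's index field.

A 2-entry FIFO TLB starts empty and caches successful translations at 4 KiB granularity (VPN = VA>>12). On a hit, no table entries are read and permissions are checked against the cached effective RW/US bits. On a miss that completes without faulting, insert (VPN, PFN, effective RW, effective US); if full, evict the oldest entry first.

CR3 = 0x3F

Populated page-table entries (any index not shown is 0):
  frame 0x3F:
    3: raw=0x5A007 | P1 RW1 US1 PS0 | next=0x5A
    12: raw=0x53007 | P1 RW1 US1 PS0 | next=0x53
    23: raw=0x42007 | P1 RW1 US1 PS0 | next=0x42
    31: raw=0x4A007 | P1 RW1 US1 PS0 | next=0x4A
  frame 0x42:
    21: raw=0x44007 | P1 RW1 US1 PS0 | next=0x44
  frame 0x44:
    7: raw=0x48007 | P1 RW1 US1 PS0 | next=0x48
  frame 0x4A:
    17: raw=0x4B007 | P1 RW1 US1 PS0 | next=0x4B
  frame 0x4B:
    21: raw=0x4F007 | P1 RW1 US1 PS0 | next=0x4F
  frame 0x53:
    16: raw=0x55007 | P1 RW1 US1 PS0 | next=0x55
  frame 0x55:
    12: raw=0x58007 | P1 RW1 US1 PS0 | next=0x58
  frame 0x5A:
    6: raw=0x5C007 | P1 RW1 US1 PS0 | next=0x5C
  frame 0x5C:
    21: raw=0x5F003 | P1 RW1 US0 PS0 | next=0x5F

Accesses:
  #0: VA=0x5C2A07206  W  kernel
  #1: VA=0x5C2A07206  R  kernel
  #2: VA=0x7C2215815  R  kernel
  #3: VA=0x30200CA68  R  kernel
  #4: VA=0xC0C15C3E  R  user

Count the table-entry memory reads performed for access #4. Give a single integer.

Walk each access:
#0 VA=0x5C2A07206 (w,kernel):
  L0: frame=0x3F idx=23 entry=0x42007 [P=1 RW=1 US=1 PS=0]
  L1: frame=0x42 idx=21 entry=0x44007 [P=1 RW=1 US=1 PS=0]
  L2: frame=0x44 idx=7 entry=0x48007 [P=1 RW=1 US=1 PS=0]
  → PA=0x48206  (3 entries read)
#1 VA=0x5C2A07206 (r,kernel):
  TLB hit vpn=0x5C2A07 → PA=0x48206
#2 VA=0x7C2215815 (r,kernel):
  L0: frame=0x3F idx=31 entry=0x4A007 [P=1 RW=1 US=1 PS=0]
  L1: frame=0x4A idx=17 entry=0x4B007 [P=1 RW=1 US=1 PS=0]
  L2: frame=0x4B idx=21 entry=0x4F007 [P=1 RW=1 US=1 PS=0]
  → PA=0x4F815  (3 entries read)
#3 VA=0x30200CA68 (r,kernel):
  L0: frame=0x3F idx=12 entry=0x53007 [P=1 RW=1 US=1 PS=0]
  L1: frame=0x53 idx=16 entry=0x55007 [P=1 RW=1 US=1 PS=0]
  L2: frame=0x55 idx=12 entry=0x58007 [P=1 RW=1 US=1 PS=0]
  → PA=0x58A68  (3 entries read)
#4 VA=0xC0C15C3E (r,user):
  L0: frame=0x3F idx=3 entry=0x5A007 [P=1 RW=1 US=1 PS=0]
  L1: frame=0x5A idx=6 entry=0x5C007 [P=1 RW=1 US=1 PS=0]
  L2: frame=0x5C idx=21 entry=0x5F003 [P=1 RW=1 US=0 PS=0]
  ✗ PROTECTION_VIOLATION  [3 reads]

Entries read for #4: 3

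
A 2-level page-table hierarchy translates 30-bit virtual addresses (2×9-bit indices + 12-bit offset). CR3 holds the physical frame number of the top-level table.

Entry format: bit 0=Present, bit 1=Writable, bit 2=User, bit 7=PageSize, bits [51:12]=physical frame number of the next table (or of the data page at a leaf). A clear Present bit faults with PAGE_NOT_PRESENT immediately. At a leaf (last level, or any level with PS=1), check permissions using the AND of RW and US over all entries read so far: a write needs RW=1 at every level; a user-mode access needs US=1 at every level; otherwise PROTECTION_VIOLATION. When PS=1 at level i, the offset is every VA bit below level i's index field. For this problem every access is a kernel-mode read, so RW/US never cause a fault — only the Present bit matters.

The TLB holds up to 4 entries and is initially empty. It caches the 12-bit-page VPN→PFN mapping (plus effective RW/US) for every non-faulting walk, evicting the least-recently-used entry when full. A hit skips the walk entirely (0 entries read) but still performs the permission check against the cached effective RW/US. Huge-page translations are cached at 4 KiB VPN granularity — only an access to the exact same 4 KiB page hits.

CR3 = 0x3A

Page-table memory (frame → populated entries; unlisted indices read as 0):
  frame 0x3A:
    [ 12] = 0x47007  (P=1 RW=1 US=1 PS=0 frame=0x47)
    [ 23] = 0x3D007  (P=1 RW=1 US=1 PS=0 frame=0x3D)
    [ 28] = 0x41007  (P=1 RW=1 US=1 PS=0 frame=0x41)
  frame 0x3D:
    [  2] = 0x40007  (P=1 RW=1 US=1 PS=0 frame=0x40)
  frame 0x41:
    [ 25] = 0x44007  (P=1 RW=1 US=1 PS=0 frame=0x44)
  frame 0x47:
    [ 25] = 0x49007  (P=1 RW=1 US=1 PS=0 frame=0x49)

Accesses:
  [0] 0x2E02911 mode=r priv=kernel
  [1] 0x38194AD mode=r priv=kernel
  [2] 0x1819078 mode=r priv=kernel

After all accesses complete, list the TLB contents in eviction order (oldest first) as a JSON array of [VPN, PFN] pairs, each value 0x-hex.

Per-access translation:
#0 VA=0x2E02911 (r,kernel):
  L0: frame=0x3A idx=23 entry=0x3D007 [P=1 RW=1 US=1 PS=0]
  L1: frame=0x3D idx=2 entry=0x40007 [P=1 RW=1 US=1 PS=0]
  ⇒ phys 0x40911  [2 reads]
#1 VA=0x38194AD (r,kernel):
  L0: frame=0x3A idx=28 entry=0x41007 [P=1 RW=1 US=1 PS=0]
  L1: frame=0x41 idx=25 entry=0x44007 [P=1 RW=1 US=1 PS=0]
  ⇒ phys 0x444AD  [2 reads]
#2 VA=0x1819078 (r,kernel):
  L0: frame=0x3A idx=12 entry=0x47007 [P=1 RW=1 US=1 PS=0]
  L1: frame=0x47 idx=25 entry=0x49007 [P=1 RW=1 US=1 PS=0]
  ⇒ phys 0x49078  [2 reads]

TLB: [["0x2E02", "0x40"], ["0x3819", "0x44"], ["0x1819", "0x49"]]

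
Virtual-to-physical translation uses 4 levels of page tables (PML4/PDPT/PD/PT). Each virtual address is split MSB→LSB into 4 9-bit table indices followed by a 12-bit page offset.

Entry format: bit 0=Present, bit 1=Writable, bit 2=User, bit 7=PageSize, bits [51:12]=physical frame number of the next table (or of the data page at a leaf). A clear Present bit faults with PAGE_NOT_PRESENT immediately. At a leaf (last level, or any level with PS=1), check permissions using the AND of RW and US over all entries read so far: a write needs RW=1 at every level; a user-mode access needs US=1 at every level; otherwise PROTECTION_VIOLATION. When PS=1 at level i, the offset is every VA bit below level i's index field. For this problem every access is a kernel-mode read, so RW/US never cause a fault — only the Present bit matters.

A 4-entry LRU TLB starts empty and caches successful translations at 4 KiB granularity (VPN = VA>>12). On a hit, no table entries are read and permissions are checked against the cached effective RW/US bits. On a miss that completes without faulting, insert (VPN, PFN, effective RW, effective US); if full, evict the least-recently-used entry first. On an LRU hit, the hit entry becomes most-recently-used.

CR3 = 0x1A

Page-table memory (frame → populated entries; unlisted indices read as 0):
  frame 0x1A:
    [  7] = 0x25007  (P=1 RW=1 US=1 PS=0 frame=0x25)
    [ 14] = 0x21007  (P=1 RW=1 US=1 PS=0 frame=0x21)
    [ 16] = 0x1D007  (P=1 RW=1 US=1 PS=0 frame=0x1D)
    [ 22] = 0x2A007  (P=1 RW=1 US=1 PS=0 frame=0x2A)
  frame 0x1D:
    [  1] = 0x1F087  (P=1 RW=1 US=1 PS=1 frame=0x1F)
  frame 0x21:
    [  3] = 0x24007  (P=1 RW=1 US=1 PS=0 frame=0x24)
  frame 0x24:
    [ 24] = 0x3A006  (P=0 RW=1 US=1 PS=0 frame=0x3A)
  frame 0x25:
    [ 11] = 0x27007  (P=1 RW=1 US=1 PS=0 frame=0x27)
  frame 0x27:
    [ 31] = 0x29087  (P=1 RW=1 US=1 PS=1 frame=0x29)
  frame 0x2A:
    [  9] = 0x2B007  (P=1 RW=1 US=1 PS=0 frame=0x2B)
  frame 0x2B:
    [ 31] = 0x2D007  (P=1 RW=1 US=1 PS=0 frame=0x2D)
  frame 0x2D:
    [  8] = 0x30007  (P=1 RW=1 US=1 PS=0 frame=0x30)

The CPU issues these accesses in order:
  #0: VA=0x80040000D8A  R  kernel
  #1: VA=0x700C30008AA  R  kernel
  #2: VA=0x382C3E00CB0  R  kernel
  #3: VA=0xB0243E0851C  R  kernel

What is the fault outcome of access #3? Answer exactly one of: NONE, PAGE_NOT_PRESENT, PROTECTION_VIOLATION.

Per-access translation:
#0 VA=0x80040000D8A (r,kernel):
  [0] read 0x1A idx=16: raw=0x1D007 flags P=1 W=1 U=1 S=0
  [1] read 0x1D idx=1: raw=0x1F087 flags P=1 W=1 U=1 S=1
  ✓ 0x1FD8A (huge @L1)  — 2 lookups
#1 VA=0x700C30008AA (r,kernel):
  [0] read 0x1A idx=14: raw=0x21007 flags P=1 W=1 U=1 S=0
  [1] read 0x21 idx=3: raw=0x24007 flags P=1 W=1 U=1 S=0
  [2] read 0x24 idx=24: raw=0x3A006 flags P=0 W=1 U=1 S=0
  → PAGE_NOT_PRESENT  (3 entries read)
#2 VA=0x382C3E00CB0 (r,kernel):
  [0] read 0x1A idx=7: raw=0x25007 flags P=1 W=1 U=1 S=0
  [1] read 0x25 idx=11: raw=0x27007 flags P=1 W=1 U=1 S=0
  [2] read 0x27 idx=31: raw=0x29087 flags P=1 W=1 U=1 S=1
  ✓ 0x29CB0 (huge @L2)  — 3 lookups
#3 VA=0xB0243E0851C (r,kernel):
  [0] read 0x1A idx=22: raw=0x2A007 flags P=1 W=1 U=1 S=0
  [1] read 0x2A idx=9: raw=0x2B007 flags P=1 W=1 U=1 S=0
  [2] read 0x2B idx=31: raw=0x2D007 flags P=1 W=1 U=1 S=0
  [3] read 0x2D idx=8: raw=0x30007 flags P=1 W=1 U=1 S=0
  ✓ 0x3051C  — 4 lookups

Access #3 fault: NONE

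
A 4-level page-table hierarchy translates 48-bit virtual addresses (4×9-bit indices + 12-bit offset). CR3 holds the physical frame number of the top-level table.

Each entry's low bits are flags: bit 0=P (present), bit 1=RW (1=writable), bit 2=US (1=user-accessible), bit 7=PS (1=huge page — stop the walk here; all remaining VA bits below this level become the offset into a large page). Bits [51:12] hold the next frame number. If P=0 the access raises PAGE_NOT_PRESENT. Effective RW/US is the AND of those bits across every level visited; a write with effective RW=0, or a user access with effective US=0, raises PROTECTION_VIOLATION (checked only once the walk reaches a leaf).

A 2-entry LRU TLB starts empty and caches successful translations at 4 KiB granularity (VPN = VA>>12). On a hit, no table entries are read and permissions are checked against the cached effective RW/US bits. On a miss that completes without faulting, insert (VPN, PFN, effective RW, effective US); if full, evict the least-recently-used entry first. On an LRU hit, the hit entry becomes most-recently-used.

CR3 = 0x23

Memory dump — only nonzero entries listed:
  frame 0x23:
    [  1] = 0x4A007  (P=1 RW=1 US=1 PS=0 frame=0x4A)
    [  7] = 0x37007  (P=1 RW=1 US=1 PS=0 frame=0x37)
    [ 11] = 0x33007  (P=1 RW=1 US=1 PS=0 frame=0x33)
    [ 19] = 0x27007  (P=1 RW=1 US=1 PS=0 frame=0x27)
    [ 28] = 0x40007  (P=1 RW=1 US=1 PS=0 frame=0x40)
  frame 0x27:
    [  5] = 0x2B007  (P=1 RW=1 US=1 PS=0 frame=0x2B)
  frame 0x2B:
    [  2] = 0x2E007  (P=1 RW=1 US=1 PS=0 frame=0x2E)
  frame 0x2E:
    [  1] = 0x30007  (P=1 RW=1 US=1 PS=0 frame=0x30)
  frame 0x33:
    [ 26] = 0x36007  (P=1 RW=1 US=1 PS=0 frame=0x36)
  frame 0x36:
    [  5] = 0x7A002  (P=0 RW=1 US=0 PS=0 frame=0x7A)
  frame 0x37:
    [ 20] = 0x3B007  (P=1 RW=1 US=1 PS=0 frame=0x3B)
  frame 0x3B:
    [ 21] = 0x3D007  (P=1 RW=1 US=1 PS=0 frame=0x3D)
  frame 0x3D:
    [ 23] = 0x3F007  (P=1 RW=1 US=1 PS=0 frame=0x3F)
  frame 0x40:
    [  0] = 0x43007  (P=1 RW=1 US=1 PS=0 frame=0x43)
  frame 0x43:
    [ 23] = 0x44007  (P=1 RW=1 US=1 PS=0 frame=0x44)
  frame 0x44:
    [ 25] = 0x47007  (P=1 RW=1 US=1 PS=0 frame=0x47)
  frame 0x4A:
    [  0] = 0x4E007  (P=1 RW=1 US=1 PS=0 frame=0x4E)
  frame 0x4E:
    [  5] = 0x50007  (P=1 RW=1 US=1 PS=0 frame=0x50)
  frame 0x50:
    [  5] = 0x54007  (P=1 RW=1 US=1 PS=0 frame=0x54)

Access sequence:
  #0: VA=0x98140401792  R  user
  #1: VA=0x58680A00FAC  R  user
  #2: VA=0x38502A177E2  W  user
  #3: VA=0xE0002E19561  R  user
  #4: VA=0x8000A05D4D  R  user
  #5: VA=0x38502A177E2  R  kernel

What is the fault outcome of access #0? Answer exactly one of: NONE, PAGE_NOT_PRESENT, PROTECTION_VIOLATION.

Per-access translation:
#0 VA=0x98140401792 (r,user):
  L0: frame=0x23 idx=19 entry=0x27007 [P=1 RW=1 US=1 PS=0]
  L1: frame=0x27 idx=5 entry=0x2B007 [P=1 RW=1 US=1 PS=0]
  L2: frame=0x2B idx=2 entry=0x2E007 [P=1 RW=1 US=1 PS=0]
  L3: frame=0x2E idx=1 entry=0x30007 [P=1 RW=1 US=1 PS=0]
  ✓ 0x30792  — 4 lookups
#1 VA=0x58680A00FAC (r,user):
  L0: frame=0x23 idx=11 entry=0x33007 [P=1 RW=1 US=1 PS=0]
  L1: frame=0x33 idx=26 entry=0x36007 [P=1 RW=1 US=1 PS=0]
  L2: frame=0x36 idx=5 entry=0x7A002 [P=0 RW=1 US=0 PS=0]
  ✗ PAGE_NOT_PRESENT  [3 reads]
#2 VA=0x38502A177E2 (w,user):
  L0: frame=0x23 idx=7 entry=0x37007 [P=1 RW=1 US=1 PS=0]
  L1: frame=0x37 idx=20 entry=0x3B007 [P=1 RW=1 US=1 PS=0]
  L2: frame=0x3B idx=21 entry=0x3D007 [P=1 RW=1 US=1 PS=0]
  L3: frame=0x3D idx=23 entry=0x3F007 [P=1 RW=1 US=1 PS=0]
  ✓ 0x3F7E2  — 4 lookups
#3 VA=0xE0002E19561 (r,user):
  L0: frame=0x23 idx=28 entry=0x40007 [P=1 RW=1 US=1 PS=0]
  L1: frame=0x40 idx=0 entry=0x43007 [P=1 RW=1 US=1 PS=0]
  L2: frame=0x43 idx=23 entry=0x44007 [P=1 RW=1 US=1 PS=0]
  L3: frame=0x44 idx=25 entry=0x47007 [P=1 RW=1 US=1 PS=0]
  ✓ 0x47561  — 4 lookups
#4 VA=0x8000A05D4D (r,user):
  L0: frame=0x23 idx=1 entry=0x4A007 [P=1 RW=1 US=1 PS=0]
  L1: frame=0x4A idx=0 entry=0x4E007 [P=1 RW=1 US=1 PS=0]
  L2: frame=0x4E idx=5 entry=0x50007 [P=1 RW=1 US=1 PS=0]
  L3: frame=0x50 idx=5 entry=0x54007 [P=1 RW=1 US=1 PS=0]
  ✓ 0x54D4D  — 4 lookups
#5 VA=0x38502A177E2 (r,kernel):
  L0: frame=0x23 idx=7 entry=0x37007 [P=1 RW=1 US=1 PS=0]
  L1: frame=0x37 idx=20 entry=0x3B007 [P=1 RW=1 US=1 PS=0]
  L2: frame=0x3B idx=21 entry=0x3D007 [P=1 RW=1 US=1 PS=0]
  L3: frame=0x3D idx=23 entry=0x3F007 [P=1 RW=1 US=1 PS=0]
  ✓ 0x3F7E2  — 4 lookups

Access #0 fault: NONE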